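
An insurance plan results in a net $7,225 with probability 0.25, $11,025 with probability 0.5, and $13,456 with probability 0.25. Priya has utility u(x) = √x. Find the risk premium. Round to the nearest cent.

$125.19

E[u] = 0.25·√7225 + 0.5·√11025 + 0.25·√13456 = 0.25·85 + 0.5·105 + 0.25·116 = 102.75
CE = (102.75)² = 10557.5625
Risk premium = EV − CE = 10682.75 − 10557.5625 = 125.1875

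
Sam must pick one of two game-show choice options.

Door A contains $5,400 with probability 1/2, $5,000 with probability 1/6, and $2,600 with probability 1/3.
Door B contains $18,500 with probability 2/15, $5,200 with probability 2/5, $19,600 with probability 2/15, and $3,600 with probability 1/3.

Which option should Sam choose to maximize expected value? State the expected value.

Door A = 1/2 × 5400 + 1/6 × 5000 + 1/3 × 2600 = 2700 + 833.3333 + 866.6667 = 4400
Door B = 2/15 × 18500 + 2/5 × 5200 + 2/15 × 19600 + 1/3 × 3600 = 2466.6667 + 2080 + 2613.3333 + 1200 = 8360

Door B ($8,360)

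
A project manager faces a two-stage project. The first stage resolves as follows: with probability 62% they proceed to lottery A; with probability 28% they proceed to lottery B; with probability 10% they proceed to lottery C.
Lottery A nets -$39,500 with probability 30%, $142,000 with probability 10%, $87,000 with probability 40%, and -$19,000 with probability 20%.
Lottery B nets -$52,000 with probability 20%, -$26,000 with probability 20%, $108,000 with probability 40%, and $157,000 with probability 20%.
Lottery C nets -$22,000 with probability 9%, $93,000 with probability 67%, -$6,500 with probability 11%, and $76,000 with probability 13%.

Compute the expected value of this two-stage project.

$44,146.50

EV(A) = 0.3 × (-39500) + 0.1 × 142000 + 0.4 × 87000 + 0.2 × (-19000) = -11850 + 14200 + 34800 − 3800 = 33350
EV(B) = 0.2 × (-52000) + 0.2 × (-26000) + 0.4 × 108000 + 0.2 × 157000 = -10400 − 5200 + 43200 + 31400 = 59000
EV(C) = 0.09 × (-22000) + 0.67 × 93000 + 0.11 × (-6500) + 0.13 × 76000 = -1980 + 62310 − 715 + 9880 = 69495
Overall = 0.62 × 33350 + 0.28 × 59000 + 0.1 × 69495 = 20677 + 16520 + 6949.5 = 44146.5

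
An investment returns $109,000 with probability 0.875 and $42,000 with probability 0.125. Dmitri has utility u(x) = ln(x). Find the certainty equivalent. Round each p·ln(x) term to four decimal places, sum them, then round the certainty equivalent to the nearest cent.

E[u] = 0.875·ln(109000) + 0.125·ln(42000) = 10.1492 + 1.3307 = 11.4799
CE = e^11.4799 ≈ 96751.39

$96,751.39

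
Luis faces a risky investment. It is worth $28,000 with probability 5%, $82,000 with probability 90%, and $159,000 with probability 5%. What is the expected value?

$83,150

EV = 0.05 × 28000 + 0.9 × 82000 + 0.05 × 159000 = 1400 + 73800 + 7950 = 83150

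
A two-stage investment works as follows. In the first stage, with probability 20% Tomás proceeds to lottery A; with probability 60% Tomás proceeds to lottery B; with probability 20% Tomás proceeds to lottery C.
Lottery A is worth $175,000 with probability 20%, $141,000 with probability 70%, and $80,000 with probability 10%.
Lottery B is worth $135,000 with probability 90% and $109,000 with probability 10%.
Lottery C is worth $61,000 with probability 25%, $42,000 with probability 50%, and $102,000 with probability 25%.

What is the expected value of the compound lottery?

EV(A) = 0.2 × 175000 + 0.7 × 141000 + 0.1 × 80000 = 35000 + 98700 + 8000 = 141700
EV(B) = 0.9 × 135000 + 0.1 × 109000 = 121500 + 10900 = 132400
EV(C) = 0.25 × 61000 + 0.5 × 42000 + 0.25 × 102000 = 15250 + 21000 + 25500 = 61750
Overall = 0.2 × 141700 + 0.6 × 132400 + 0.2 × 61750 = 28340 + 79440 + 12350 = 120130

$120,130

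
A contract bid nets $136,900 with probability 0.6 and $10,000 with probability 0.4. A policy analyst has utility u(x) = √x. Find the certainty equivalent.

E[u] = 0.6·√136900 + 0.4·√10000 = 0.6·370 + 0.4·100 = 262
CE = (262)² = 68644

$68,644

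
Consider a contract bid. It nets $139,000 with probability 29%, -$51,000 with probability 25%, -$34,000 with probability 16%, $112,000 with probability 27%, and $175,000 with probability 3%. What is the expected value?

$57,610

EV = 0.29 × 139000 + 0.25 × (-51000) + 0.16 × (-34000) + 0.27 × 112000 + 0.03 × 175000 = 40310 − 12750 − 5440 + 30240 + 5250 = 57610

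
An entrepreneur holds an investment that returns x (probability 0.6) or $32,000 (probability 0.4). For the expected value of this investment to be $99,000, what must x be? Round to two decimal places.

x = $143,666.67

0.6·x + 0.4·32000 = 99000
0.6·x = 99000 − 12800 = 86200
x = 86200 / 0.6 = 143666.6667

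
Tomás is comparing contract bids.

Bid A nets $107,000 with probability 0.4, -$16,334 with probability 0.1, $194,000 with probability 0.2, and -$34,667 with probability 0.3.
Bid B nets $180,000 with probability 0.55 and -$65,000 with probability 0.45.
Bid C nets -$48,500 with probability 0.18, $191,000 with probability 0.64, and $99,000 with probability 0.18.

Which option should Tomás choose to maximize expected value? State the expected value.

Bid C ($131,330)

Bid A = 0.4 × 107000 + 0.1 × (-16334) + 0.2 × 194000 + 0.3 × (-34667) = 42800 − 1633.4 + 38800 − 10400.1 = 69566.5
Bid B = 0.55 × 180000 + 0.45 × (-65000) = 99000 − 29250 = 69750
Bid C = 0.18 × (-48500) + 0.64 × 191000 + 0.18 × 99000 = -8730 + 122240 + 17820 = 131330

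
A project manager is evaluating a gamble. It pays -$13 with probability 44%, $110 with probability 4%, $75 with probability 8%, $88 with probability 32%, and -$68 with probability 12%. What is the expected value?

EV = 0.44 × (-13) + 0.04 × 110 + 0.08 × 75 + 0.32 × 88 + 0.12 × (-68) = -5.72 + 4.4 + 6 + 28.16 − 8.16 = 24.68

$24.68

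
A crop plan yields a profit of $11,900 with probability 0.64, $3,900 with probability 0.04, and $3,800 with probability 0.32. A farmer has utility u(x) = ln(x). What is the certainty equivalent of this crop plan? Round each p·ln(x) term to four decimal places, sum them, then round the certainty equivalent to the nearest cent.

$7,897.49

E[u] = 0.64·ln(11900) + 0.04·ln(3900) + 0.32·ln(3800) = 6.0059 + 0.3307 + 2.6377 = 8.9743
CE = e^8.9743 ≈ 7897.49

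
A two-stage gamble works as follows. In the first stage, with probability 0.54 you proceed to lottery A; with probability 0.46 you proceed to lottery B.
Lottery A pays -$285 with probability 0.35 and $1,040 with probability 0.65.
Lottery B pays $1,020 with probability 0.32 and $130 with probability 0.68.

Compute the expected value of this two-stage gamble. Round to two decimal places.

$501.98

EV(A) = 0.35 × (-285) + 0.65 × 1040 = -99.75 + 676 = 576.25
EV(B) = 0.32 × 1020 + 0.68 × 130 = 326.4 + 88.4 = 414.8
Overall = 0.54 × 576.25 + 0.46 × 414.8 = 311.175 + 190.808 = 501.983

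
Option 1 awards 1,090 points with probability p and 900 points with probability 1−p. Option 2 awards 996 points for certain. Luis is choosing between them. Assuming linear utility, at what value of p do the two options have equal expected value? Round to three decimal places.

p·1090 + (1−p)·900 = 996
190p + 900 = 996
p = (996 − 900) / 190

p = 0.505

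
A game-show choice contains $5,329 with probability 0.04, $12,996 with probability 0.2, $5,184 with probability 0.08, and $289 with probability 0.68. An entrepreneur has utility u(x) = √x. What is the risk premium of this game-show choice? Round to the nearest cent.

E[u] = 0.04·√5329 + 0.2·√12996 + 0.08·√5184 + 0.68·√289 = 0.04·73 + 0.2·114 + 0.08·72 + 0.68·17 = 43.04
CE = (43.04)² = 1852.4416
Risk premium = EV − CE = 3423.6 − 1852.4416 = 1571.1584

$1,571.16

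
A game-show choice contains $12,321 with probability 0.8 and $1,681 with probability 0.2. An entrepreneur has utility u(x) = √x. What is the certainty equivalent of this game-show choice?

E[u] = 0.8·√12321 + 0.2·√1681 = 0.8·111 + 0.2·41 = 97
CE = (97)² = 9409

$9,409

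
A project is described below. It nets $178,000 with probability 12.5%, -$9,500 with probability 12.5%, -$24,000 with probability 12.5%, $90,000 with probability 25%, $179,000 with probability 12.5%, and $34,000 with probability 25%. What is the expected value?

EV = 0.125 × 178000 + 0.125 × (-9500) + 0.125 × (-24000) + 0.25 × 90000 + 0.125 × 179000 + 0.25 × 34000 = 22250 − 1187.5 − 3000 + 22500 + 22375 + 8500 = 71437.5

$71,437.50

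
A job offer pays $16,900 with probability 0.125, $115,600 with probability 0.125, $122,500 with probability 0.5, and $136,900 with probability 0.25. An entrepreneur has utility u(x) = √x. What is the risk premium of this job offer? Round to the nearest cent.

$5,598.44

E[u] = 0.125·√16900 + 0.125·√115600 + 0.5·√122500 + 0.25·√136900 = 0.125·130 + 0.125·340 + 0.5·350 + 0.25·370 = 326.25
CE = (326.25)² = 106439.0625
Risk premium = EV − CE = 112037.5 − 106439.0625 = 5598.4375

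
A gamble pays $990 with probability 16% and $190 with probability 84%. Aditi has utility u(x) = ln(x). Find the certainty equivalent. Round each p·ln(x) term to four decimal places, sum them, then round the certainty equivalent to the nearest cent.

E[u] = 0.16·ln(990) + 0.84·ln(190) = 1.1036 + 4.4075 = 5.5111
CE = e^5.5111 ≈ 247.42

$247.42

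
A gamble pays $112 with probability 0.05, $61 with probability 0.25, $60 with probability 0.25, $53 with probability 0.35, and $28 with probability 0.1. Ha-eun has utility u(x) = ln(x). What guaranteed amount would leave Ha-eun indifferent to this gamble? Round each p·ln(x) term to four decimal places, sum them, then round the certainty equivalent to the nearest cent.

E[u] = 0.05·ln(112) + 0.25·ln(61) + 0.25·ln(60) + 0.35·ln(53) + 0.1·ln(28) = 0.2359 + 1.0277 + 1.0236 + 1.3896 + 0.3332 = 4.0100
CE = e^4.0100 ≈ 55.15

$55.15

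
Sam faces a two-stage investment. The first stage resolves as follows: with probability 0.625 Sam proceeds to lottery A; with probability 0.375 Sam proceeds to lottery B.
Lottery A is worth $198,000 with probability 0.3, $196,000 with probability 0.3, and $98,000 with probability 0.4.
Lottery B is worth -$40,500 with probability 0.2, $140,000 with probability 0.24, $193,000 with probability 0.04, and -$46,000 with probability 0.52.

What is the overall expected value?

EV(A) = 0.3 × 198000 + 0.3 × 196000 + 0.4 × 98000 = 59400 + 58800 + 39200 = 157400
EV(B) = 0.2 × (-40500) + 0.24 × 140000 + 0.04 × 193000 + 0.52 × (-46000) = -8100 + 33600 + 7720 − 23920 = 9300
Overall = 0.625 × 157400 + 0.375 × 9300 = 98375 + 3487.5 = 101862.5

$101,862.50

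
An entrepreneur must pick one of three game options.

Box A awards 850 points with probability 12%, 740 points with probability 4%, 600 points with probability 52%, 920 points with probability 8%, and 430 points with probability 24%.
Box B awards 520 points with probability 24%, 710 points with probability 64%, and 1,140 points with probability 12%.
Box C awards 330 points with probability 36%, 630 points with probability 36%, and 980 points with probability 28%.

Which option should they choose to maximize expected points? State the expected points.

Box A = 0.12 × 850 + 0.04 × 740 + 0.52 × 600 + 0.08 × 920 + 0.24 × 430 = 102 + 29.6 + 312 + 73.6 + 103.2 = 620.4
Box B = 0.24 × 520 + 0.64 × 710 + 0.12 × 1140 = 124.8 + 454.4 + 136.8 = 716
Box C = 0.36 × 330 + 0.36 × 630 + 0.28 × 980 = 118.8 + 226.8 + 274.4 = 620

Box B (716 points)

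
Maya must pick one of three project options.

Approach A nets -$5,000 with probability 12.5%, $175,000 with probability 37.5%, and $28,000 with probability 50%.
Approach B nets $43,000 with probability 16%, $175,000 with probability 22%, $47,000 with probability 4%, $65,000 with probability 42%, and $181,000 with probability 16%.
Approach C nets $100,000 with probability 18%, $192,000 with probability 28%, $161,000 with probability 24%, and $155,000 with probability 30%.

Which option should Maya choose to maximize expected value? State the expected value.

Approach C ($156,900)

Approach A = 0.125 × (-5000) + 0.375 × 175000 + 0.5 × 28000 = -625 + 65625 + 14000 = 79000
Approach B = 0.16 × 43000 + 0.22 × 175000 + 0.04 × 47000 + 0.42 × 65000 + 0.16 × 181000 = 6880 + 38500 + 1880 + 27300 + 28960 = 103520
Approach C = 0.18 × 100000 + 0.28 × 192000 + 0.24 × 161000 + 0.3 × 155000 = 18000 + 53760 + 38640 + 46500 = 156900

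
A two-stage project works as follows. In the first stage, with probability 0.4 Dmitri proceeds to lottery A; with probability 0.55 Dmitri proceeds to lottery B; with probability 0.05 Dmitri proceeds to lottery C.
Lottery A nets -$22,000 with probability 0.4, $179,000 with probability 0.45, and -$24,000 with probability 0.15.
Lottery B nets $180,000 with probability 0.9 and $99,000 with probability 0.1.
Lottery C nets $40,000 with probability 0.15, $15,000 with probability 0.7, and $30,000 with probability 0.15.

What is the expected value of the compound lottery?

EV(A) = 0.4 × (-22000) + 0.45 × 179000 + 0.15 × (-24000) = -8800 + 80550 − 3600 = 68150
EV(B) = 0.9 × 180000 + 0.1 × 99000 = 162000 + 9900 = 171900
EV(C) = 0.15 × 40000 + 0.7 × 15000 + 0.15 × 30000 = 6000 + 10500 + 4500 = 21000
Overall = 0.4 × 68150 + 0.55 × 171900 + 0.05 × 21000 = 27260 + 94545 + 1050 = 122855

$122,855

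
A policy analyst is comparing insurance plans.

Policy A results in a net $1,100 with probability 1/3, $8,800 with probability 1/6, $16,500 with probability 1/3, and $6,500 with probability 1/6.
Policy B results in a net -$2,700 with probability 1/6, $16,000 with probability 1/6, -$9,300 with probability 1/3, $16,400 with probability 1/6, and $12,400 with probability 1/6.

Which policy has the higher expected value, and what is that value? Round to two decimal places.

Policy A = 1/3 × 1100 + 1/6 × 8800 + 1/3 × 16500 + 1/6 × 6500 = 366.6667 + 1466.6667 + 5500 + 1083.3333 = 8416.6667
Policy B = 1/6 × (-2700) + 1/6 × 16000 + 1/3 × (-9300) + 1/6 × 16400 + 1/6 × 12400 = -450 + 2666.6667 − 3100 + 2733.3333 + 2066.6667 = 3916.6667

Policy A ($8,416.67)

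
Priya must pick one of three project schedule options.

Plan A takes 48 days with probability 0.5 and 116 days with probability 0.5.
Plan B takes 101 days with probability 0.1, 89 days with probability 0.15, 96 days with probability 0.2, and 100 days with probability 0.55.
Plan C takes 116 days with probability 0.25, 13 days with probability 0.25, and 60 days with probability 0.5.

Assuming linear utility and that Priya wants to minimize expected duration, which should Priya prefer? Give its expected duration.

Plan A = 0.5 × 48 + 0.5 × 116 = 24 + 58 = 82
Plan B = 0.1 × 101 + 0.15 × 89 + 0.2 × 96 + 0.55 × 100 = 10.1 + 13.35 + 19.2 + 55 = 97.65
Plan C = 0.25 × 116 + 0.25 × 13 + 0.5 × 60 = 29 + 3.25 + 30 = 62.25

Plan C (62.25 days)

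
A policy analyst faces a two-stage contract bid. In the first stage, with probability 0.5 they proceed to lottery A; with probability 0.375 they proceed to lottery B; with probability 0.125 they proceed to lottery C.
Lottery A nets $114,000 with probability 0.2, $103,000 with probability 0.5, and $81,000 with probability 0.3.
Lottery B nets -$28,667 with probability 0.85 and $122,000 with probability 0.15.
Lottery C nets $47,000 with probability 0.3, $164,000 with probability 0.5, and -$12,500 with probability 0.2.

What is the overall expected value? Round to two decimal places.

EV(A) = 0.2 × 114000 + 0.5 × 103000 + 0.3 × 81000 = 22800 + 51500 + 24300 = 98600
EV(B) = 0.85 × (-28667) + 0.15 × 122000 = -24366.95 + 18300 = -6066.95
EV(C) = 0.3 × 47000 + 0.5 × 164000 + 0.2 × (-12500) = 14100 + 82000 − 2500 = 93600
Overall = 0.5 × 98600 + 0.375 × (-6066.95) + 0.125 × 93600 = 49300 − 2275.10625 + 11700 = 58724.89375

$58,724.89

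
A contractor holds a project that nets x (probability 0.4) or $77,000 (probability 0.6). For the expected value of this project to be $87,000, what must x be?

0.4·x + 0.6·77000 = 87000
0.4·x = 87000 − 46200 = 40800
x = 40800 / 0.4 = 102000

x = $102,000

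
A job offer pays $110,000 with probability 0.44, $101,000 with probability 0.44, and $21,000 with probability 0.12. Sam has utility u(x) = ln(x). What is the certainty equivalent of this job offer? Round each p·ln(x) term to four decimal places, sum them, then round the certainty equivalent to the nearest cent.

E[u] = 0.44·ln(110000) + 0.44·ln(101000) + 0.12·ln(21000) = 5.1076 + 5.0701 + 1.1943 = 11.3720
CE = e^11.3720 ≈ 86855.40

$86,855.40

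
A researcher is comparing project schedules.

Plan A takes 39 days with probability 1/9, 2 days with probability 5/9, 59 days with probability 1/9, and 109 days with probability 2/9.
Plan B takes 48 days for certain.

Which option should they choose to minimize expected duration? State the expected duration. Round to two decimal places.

Plan A (36.22 days)

Plan A = 1/9 × 39 + 5/9 × 2 + 1/9 × 59 + 2/9 × 109 = 4.3333 + 1.1111 + 6.5556 + 24.2222 = 36.2222
Plan B: 48 (certain)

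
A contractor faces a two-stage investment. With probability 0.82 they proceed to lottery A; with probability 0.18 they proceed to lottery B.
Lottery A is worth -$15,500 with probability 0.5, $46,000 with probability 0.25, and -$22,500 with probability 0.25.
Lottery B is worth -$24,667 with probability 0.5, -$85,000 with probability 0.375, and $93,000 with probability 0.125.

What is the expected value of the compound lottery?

EV(A) = 0.5 × (-15500) + 0.25 × 46000 + 0.25 × (-22500) = -7750 + 11500 − 5625 = -1875
EV(B) = 0.5 × (-24667) + 0.375 × (-85000) + 0.125 × 93000 = -12333.5 − 31875 + 11625 = -32583.5
Overall = 0.82 × (-1875) + 0.18 × (-32583.5) = -1537.5 − 5865.03 = -7402.53

-$7,402.53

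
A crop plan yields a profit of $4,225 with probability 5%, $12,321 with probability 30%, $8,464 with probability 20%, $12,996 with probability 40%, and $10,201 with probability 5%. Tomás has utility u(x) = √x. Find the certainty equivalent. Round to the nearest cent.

$11,151.36

E[u] = 0.05·√4225 + 0.3·√12321 + 0.2·√8464 + 0.4·√12996 + 0.05·√10201 = 0.05·65 + 0.3·111 + 0.2·92 + 0.4·114 + 0.05·101 = 105.6
CE = (105.6)² = 11151.36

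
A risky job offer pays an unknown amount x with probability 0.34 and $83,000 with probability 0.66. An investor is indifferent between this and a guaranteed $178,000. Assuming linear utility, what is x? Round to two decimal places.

0.34·x + 0.66·83000 = 178000
0.34·x = 178000 − 54780 = 123220
x = 123220 / 0.34 = 362411.7647

x = $362,411.76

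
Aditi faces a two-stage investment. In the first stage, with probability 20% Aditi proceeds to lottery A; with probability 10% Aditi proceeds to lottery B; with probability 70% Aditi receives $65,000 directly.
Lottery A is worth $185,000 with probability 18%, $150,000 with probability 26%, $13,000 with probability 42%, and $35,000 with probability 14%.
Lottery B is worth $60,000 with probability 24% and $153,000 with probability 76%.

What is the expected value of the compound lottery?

$75,100

EV(A) = 0.18 × 185000 + 0.26 × 150000 + 0.42 × 13000 + 0.14 × 35000 = 33300 + 39000 + 5460 + 4900 = 82660
EV(B) = 0.24 × 60000 + 0.76 × 153000 = 14400 + 116280 = 130680
Branch C: 65000 (certain)
Overall = 0.2 × 82660 + 0.1 × 130680 + 0.7 × 65000 = 16532 + 13068 + 45500 = 75100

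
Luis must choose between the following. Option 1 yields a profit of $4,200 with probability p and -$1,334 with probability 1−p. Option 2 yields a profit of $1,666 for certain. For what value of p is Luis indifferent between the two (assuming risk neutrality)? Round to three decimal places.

p·4200 + (1−p)·(-1334) = 1666
5534p − 1334 = 1666
p = (1666 + 1334) / 5534

p = 0.542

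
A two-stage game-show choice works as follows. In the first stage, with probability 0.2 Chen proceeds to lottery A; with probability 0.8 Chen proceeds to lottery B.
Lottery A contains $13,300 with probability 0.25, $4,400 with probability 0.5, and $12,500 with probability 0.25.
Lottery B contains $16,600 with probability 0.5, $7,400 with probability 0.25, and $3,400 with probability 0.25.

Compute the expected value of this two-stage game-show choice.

$10,530

EV(A) = 0.25 × 13300 + 0.5 × 4400 + 0.25 × 12500 = 3325 + 2200 + 3125 = 8650
EV(B) = 0.5 × 16600 + 0.25 × 7400 + 0.25 × 3400 = 8300 + 1850 + 850 = 11000
Overall = 0.2 × 8650 + 0.8 × 11000 = 1730 + 8800 = 10530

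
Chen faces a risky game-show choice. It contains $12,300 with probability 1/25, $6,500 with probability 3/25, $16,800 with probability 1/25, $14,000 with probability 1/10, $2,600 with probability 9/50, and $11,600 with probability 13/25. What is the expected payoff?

EV = 1/25 × 12300 + 3/25 × 6500 + 1/25 × 16800 + 1/10 × 14000 + 9/50 × 2600 + 13/25 × 11600 = 492 + 780 + 672 + 1400 + 468 + 6032 = 9844

$9,844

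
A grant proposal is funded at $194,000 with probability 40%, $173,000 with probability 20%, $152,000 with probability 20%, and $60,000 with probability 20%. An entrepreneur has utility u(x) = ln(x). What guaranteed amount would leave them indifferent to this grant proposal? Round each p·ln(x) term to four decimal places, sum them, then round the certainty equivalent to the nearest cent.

E[u] = 0.4·ln(194000) + 0.2·ln(173000) + 0.2·ln(152000) + 0.2·ln(60000) = 4.8702 + 2.4122 + 2.3863 + 2.2004 = 11.8691
CE = e^11.8691 ≈ 142785.67

$142,785.67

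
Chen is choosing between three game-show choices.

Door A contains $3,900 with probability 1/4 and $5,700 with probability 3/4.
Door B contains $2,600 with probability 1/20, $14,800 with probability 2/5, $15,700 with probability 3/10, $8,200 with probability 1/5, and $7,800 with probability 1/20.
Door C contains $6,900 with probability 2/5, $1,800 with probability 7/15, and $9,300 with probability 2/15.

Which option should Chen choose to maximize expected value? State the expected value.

Door A = 1/4 × 3900 + 3/4 × 5700 = 975 + 4275 = 5250
Door B = 1/20 × 2600 + 2/5 × 14800 + 3/10 × 15700 + 1/5 × 8200 + 1/20 × 7800 = 130 + 5920 + 4710 + 1640 + 390 = 12790
Door C = 2/5 × 6900 + 7/15 × 1800 + 2/15 × 9300 = 2760 + 840 + 1240 = 4840

Door B ($12,790)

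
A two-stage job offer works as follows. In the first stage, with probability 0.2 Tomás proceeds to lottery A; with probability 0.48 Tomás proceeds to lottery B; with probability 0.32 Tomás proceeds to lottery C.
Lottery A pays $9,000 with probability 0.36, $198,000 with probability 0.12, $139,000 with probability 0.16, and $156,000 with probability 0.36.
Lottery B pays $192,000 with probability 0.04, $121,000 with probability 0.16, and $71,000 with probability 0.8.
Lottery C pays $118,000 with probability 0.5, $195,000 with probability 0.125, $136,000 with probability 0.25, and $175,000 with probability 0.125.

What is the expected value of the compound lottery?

EV(A) = 0.36 × 9000 + 0.12 × 198000 + 0.16 × 139000 + 0.36 × 156000 = 3240 + 23760 + 22240 + 56160 = 105400
EV(B) = 0.04 × 192000 + 0.16 × 121000 + 0.8 × 71000 = 7680 + 19360 + 56800 = 83840
EV(C) = 0.5 × 118000 + 0.125 × 195000 + 0.25 × 136000 + 0.125 × 175000 = 59000 + 24375 + 34000 + 21875 = 139250
Overall = 0.2 × 105400 + 0.48 × 83840 + 0.32 × 139250 = 21080 + 40243.2 + 44560 = 105883.2

$105,883.20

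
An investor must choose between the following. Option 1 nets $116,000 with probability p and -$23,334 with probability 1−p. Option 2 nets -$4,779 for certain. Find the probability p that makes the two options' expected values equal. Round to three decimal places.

p·116000 + (1−p)·(-23334) = -4779
139334p − 23334 = -4779
p = (-4779 + 23334) / 139334

p = 0.133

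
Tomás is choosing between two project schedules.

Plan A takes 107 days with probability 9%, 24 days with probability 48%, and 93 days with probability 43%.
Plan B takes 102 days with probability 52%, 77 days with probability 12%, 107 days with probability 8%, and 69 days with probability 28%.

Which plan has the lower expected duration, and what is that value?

Plan A (61.14 days)

Plan A = 0.09 × 107 + 0.48 × 24 + 0.43 × 93 = 9.63 + 11.52 + 39.99 = 61.14
Plan B = 0.52 × 102 + 0.12 × 77 + 0.08 × 107 + 0.28 × 69 = 53.04 + 9.24 + 8.56 + 19.32 = 90.16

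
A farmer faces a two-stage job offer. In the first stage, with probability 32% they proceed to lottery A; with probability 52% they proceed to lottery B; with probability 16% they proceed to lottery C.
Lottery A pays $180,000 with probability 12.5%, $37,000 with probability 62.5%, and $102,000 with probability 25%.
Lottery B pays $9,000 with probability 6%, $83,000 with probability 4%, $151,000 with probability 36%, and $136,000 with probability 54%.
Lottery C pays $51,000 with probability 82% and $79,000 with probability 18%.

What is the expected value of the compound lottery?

$100,189.60

EV(A) = 0.125 × 180000 + 0.625 × 37000 + 0.25 × 102000 = 22500 + 23125 + 25500 = 71125
EV(B) = 0.06 × 9000 + 0.04 × 83000 + 0.36 × 151000 + 0.54 × 136000 = 540 + 3320 + 54360 + 73440 = 131660
EV(C) = 0.82 × 51000 + 0.18 × 79000 = 41820 + 14220 = 56040
Overall = 0.32 × 71125 + 0.52 × 131660 + 0.16 × 56040 = 22760 + 68463.2 + 8966.4 = 100189.6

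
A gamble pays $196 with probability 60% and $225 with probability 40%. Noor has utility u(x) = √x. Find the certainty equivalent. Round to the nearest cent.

$207.36

E[u] = 0.6·√196 + 0.4·√225 = 0.6·14 + 0.4·15 = 14.4
CE = (14.4)² = 207.36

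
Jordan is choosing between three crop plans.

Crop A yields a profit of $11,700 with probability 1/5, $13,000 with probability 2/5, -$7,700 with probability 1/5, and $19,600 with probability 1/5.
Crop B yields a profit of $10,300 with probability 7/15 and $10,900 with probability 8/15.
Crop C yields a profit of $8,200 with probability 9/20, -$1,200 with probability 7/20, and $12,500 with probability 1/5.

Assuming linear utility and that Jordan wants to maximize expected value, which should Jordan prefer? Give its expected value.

Crop A = 1/5 × 11700 + 2/5 × 13000 + 1/5 × (-7700) + 1/5 × 19600 = 2340 + 5200 − 1540 + 3920 = 9920
Crop B = 7/15 × 10300 + 8/15 × 10900 = 4806.6667 + 5813.3333 = 10620
Crop C = 9/20 × 8200 + 7/20 × (-1200) + 1/5 × 12500 = 3690 − 420 + 2500 = 5770

Crop B ($10,620)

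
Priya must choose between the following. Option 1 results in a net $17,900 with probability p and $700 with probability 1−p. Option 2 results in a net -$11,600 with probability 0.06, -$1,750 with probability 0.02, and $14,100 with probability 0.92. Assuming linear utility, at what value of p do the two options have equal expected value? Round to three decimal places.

EV(Option 2) = 0.06 × (-11600) + 0.02 × (-1750) + 0.92 × 14100 = -696 − 35 + 12972 = 12241
p·17900 + (1−p)·700 = 12241
17200p + 700 = 12241
p = (12241 − 700) / 17200

p = 0.671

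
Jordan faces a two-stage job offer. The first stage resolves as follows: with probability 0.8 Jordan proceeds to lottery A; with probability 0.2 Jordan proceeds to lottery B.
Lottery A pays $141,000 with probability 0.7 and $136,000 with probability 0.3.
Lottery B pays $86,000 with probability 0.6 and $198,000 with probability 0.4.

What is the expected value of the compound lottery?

$137,760

EV(A) = 0.7 × 141000 + 0.3 × 136000 = 98700 + 40800 = 139500
EV(B) = 0.6 × 86000 + 0.4 × 198000 = 51600 + 79200 = 130800
Overall = 0.8 × 139500 + 0.2 × 130800 = 111600 + 26160 = 137760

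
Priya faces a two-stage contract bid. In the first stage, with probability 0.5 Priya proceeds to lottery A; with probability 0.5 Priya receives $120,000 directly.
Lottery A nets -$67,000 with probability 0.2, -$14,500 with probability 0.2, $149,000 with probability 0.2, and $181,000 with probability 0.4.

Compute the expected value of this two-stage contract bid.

$102,950

EV(A) = 0.2 × (-67000) + 0.2 × (-14500) + 0.2 × 149000 + 0.4 × 181000 = -13400 − 2900 + 29800 + 72400 = 85900
Branch B: 120000 (certain)
Overall = 0.5 × 85900 + 0.5 × 120000 = 42950 + 60000 = 102950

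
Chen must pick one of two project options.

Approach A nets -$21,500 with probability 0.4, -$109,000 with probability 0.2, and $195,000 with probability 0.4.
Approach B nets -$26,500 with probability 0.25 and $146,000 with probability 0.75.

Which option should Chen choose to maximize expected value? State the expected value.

Approach A = 0.4 × (-21500) + 0.2 × (-109000) + 0.4 × 195000 = -8600 − 21800 + 78000 = 47600
Approach B = 0.25 × (-26500) + 0.75 × 146000 = -6625 + 109500 = 102875

Approach B ($102,875)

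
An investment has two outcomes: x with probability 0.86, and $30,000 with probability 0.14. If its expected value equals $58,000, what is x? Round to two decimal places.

0.86·x + 0.14·30000 = 58000
0.86·x = 58000 − 4200 = 53800
x = 53800 / 0.86 = 62558.1395

x = $62,558.14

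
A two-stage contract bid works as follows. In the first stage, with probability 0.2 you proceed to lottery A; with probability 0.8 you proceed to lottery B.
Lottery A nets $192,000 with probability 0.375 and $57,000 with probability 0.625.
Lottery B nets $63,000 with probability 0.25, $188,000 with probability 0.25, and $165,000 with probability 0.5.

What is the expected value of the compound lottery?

$137,725

EV(A) = 0.375 × 192000 + 0.625 × 57000 = 72000 + 35625 = 107625
EV(B) = 0.25 × 63000 + 0.25 × 188000 + 0.5 × 165000 = 15750 + 47000 + 82500 = 145250
Overall = 0.2 × 107625 + 0.8 × 145250 = 21525 + 116200 = 137725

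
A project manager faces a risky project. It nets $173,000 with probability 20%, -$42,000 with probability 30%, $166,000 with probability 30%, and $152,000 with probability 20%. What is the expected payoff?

$102,200

EV = 0.2 × 173000 + 0.3 × (-42000) + 0.3 × 166000 + 0.2 × 152000 = 34600 − 12600 + 49800 + 30400 = 102200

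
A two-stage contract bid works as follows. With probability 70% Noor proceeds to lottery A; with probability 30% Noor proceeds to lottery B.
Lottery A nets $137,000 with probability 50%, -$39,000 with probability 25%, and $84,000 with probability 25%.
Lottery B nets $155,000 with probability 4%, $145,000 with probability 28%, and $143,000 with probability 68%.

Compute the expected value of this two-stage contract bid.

EV(A) = 0.5 × 137000 + 0.25 × (-39000) + 0.25 × 84000 = 68500 − 9750 + 21000 = 79750
EV(B) = 0.04 × 155000 + 0.28 × 145000 + 0.68 × 143000 = 6200 + 40600 + 97240 = 144040
Overall = 0.7 × 79750 + 0.3 × 144040 = 55825 + 43212 = 99037

$99,037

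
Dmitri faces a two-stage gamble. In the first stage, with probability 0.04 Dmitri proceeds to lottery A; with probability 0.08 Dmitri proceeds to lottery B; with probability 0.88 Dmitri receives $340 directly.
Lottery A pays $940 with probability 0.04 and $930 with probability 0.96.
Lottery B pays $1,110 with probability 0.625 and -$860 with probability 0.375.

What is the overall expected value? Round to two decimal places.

$366.12

EV(A) = 0.04 × 940 + 0.96 × 930 = 37.6 + 892.8 = 930.4
EV(B) = 0.625 × 1110 + 0.375 × (-860) = 693.75 − 322.5 = 371.25
Branch C: 340 (certain)
Overall = 0.04 × 930.4 + 0.08 × 371.25 + 0.88 × 340 = 37.216 + 29.7 + 299.2 = 366.116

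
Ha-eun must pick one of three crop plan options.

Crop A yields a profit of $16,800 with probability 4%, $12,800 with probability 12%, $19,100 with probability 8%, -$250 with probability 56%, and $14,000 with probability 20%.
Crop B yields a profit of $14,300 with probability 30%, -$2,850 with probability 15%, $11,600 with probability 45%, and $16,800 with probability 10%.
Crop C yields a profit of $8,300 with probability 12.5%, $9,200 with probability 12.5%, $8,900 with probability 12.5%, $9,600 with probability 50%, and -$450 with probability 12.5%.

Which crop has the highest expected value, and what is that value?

Crop A = 0.04 × 16800 + 0.12 × 12800 + 0.08 × 19100 + 0.56 × (-250) + 0.2 × 14000 = 672 + 1536 + 1528 − 140 + 2800 = 6396
Crop B = 0.3 × 14300 + 0.15 × (-2850) + 0.45 × 11600 + 0.1 × 16800 = 4290 − 427.5 + 5220 + 1680 = 10762.5
Crop C = 0.125 × 8300 + 0.125 × 9200 + 0.125 × 8900 + 0.5 × 9600 + 0.125 × (-450) = 1037.5 + 1150 + 1112.5 + 4800 − 56.25 = 8043.75

Crop B ($10,762.50)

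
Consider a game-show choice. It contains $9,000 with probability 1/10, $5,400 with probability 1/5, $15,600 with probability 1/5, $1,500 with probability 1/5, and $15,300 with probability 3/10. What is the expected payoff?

$9,990

EV = 1/10 × 9000 + 1/5 × 5400 + 1/5 × 15600 + 1/5 × 1500 + 3/10 × 15300 = 900 + 1080 + 3120 + 300 + 4590 = 9990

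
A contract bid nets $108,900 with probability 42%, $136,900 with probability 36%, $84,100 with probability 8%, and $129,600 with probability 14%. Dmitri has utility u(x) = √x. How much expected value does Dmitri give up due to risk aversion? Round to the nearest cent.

E[u] = 0.42·√108900 + 0.36·√136900 + 0.08·√84100 + 0.14·√129600 = 0.42·330 + 0.36·370 + 0.08·290 + 0.14·360 = 345.4
CE = (345.4)² = 119301.16
Risk premium = EV − CE = 119894 − 119301.16 = 592.84

$592.84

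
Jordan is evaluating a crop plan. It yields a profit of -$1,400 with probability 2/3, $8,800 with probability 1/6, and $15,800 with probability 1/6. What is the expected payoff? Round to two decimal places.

EV = 2/3 × (-1400) + 1/6 × 8800 + 1/6 × 15800 = -933.3333 + 1466.6667 + 2633.3333 = 3166.6667

$3,166.67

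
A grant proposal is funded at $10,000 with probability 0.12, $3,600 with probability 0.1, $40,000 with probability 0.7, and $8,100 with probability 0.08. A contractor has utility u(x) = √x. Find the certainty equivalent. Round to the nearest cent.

$27,291.04

E[u] = 0.12·√10000 + 0.1·√3600 + 0.7·√40000 + 0.08·√8100 = 0.12·100 + 0.1·60 + 0.7·200 + 0.08·90 = 165.2
CE = (165.2)² = 27291.04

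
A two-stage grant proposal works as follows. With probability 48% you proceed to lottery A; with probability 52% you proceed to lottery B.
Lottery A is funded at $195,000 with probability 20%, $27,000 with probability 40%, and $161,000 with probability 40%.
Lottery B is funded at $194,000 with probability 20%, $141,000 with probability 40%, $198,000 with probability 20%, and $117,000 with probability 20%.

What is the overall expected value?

$137,080

EV(A) = 0.2 × 195000 + 0.4 × 27000 + 0.4 × 161000 = 39000 + 10800 + 64400 = 114200
EV(B) = 0.2 × 194000 + 0.4 × 141000 + 0.2 × 198000 + 0.2 × 117000 = 38800 + 56400 + 39600 + 23400 = 158200
Overall = 0.48 × 114200 + 0.52 × 158200 = 54816 + 82264 = 137080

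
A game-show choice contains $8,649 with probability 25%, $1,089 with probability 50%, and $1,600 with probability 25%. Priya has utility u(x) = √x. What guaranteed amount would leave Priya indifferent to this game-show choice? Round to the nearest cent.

E[u] = 0.25·√8649 + 0.5·√1089 + 0.25·√1600 = 0.25·93 + 0.5·33 + 0.25·40 = 49.75
CE = (49.75)² = 2475.0625

$2,475.06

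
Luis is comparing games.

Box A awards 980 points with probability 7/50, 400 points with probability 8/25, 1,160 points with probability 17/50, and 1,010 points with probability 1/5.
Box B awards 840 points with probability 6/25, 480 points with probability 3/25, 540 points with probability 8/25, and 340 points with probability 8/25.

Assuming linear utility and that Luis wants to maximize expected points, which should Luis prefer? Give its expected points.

Box A = 7/50 × 980 + 8/25 × 400 + 17/50 × 1160 + 1/5 × 1010 = 137.2 + 128 + 394.4 + 202 = 861.6
Box B = 6/25 × 840 + 3/25 × 480 + 8/25 × 540 + 8/25 × 340 = 201.6 + 57.6 + 172.8 + 108.8 = 540.8

Box A (861.6 points)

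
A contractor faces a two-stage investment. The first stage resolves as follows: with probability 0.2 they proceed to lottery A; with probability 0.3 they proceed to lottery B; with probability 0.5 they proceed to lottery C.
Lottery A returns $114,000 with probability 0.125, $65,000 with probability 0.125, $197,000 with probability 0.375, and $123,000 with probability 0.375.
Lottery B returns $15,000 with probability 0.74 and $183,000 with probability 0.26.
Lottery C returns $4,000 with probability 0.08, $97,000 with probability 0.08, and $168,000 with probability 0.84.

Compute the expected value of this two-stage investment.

EV(A) = 0.125 × 114000 + 0.125 × 65000 + 0.375 × 197000 + 0.375 × 123000 = 14250 + 8125 + 73875 + 46125 = 142375
EV(B) = 0.74 × 15000 + 0.26 × 183000 = 11100 + 47580 = 58680
EV(C) = 0.08 × 4000 + 0.08 × 97000 + 0.84 × 168000 = 320 + 7760 + 141120 = 149200
Overall = 0.2 × 142375 + 0.3 × 58680 + 0.5 × 149200 = 28475 + 17604 + 74600 = 120679

$120,679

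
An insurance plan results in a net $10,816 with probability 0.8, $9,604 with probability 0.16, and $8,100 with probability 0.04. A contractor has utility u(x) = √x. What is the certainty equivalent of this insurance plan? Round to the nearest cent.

E[u] = 0.8·√10816 + 0.16·√9604 + 0.04·√8100 = 0.8·104 + 0.16·98 + 0.04·90 = 102.48
CE = (102.48)² = 10502.1504

$10,502.15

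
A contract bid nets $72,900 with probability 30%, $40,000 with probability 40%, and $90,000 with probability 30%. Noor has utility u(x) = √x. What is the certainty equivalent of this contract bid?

E[u] = 0.3·√72900 + 0.4·√40000 + 0.3·√90000 = 0.3·270 + 0.4·200 + 0.3·300 = 251
CE = (251)² = 63001

$63,001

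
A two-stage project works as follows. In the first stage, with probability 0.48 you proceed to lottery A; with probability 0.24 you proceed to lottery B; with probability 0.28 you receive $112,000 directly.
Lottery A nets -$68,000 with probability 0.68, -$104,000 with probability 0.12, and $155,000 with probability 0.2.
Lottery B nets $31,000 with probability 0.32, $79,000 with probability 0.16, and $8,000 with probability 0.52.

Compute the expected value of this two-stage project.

EV(A) = 0.68 × (-68000) + 0.12 × (-104000) + 0.2 × 155000 = -46240 − 12480 + 31000 = -27720
EV(B) = 0.32 × 31000 + 0.16 × 79000 + 0.52 × 8000 = 9920 + 12640 + 4160 = 26720
Branch C: 112000 (certain)
Overall = 0.48 × (-27720) + 0.24 × 26720 + 0.28 × 112000 = -13305.6 + 6412.8 + 31360 = 24467.2

$24,467.20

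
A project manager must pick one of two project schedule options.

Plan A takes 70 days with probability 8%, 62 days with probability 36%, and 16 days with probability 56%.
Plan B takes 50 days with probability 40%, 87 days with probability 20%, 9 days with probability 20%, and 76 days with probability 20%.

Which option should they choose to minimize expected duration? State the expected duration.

Plan A (36.88 days)

Plan A = 0.08 × 70 + 0.36 × 62 + 0.56 × 16 = 5.6 + 22.32 + 8.96 = 36.88
Plan B = 0.4 × 50 + 0.2 × 87 + 0.2 × 9 + 0.2 × 76 = 20 + 17.4 + 1.8 + 15.2 = 54.4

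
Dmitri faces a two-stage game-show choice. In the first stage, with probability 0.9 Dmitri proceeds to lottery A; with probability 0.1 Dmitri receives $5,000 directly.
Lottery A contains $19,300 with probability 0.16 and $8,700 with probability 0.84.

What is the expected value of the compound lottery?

EV(A) = 0.16 × 19300 + 0.84 × 8700 = 3088 + 7308 = 10396
Branch B: 5000 (certain)
Overall = 0.9 × 10396 + 0.1 × 5000 = 9356.4 + 500 = 9856.4

$9,856.40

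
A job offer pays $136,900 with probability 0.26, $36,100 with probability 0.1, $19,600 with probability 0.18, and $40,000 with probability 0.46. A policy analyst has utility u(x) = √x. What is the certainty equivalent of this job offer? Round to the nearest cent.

E[u] = 0.26·√136900 + 0.1·√36100 + 0.18·√19600 + 0.46·√40000 = 0.26·370 + 0.1·190 + 0.18·140 + 0.46·200 = 232.4
CE = (232.4)² = 54009.76

$54,009.76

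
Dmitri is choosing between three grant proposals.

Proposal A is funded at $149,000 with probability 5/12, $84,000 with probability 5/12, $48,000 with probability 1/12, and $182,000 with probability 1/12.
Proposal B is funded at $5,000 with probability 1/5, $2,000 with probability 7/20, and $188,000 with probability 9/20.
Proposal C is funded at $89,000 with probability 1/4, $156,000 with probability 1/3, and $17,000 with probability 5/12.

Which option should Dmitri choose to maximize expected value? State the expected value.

Proposal A ($116,250)

Proposal A = 5/12 × 149000 + 5/12 × 84000 + 1/12 × 48000 + 1/12 × 182000 = 62083.3333 + 35000 + 4000 + 15166.6667 = 116250
Proposal B = 1/5 × 5000 + 7/20 × 2000 + 9/20 × 188000 = 1000 + 700 + 84600 = 86300
Proposal C = 1/4 × 89000 + 1/3 × 156000 + 5/12 × 17000 = 22250 + 52000 + 7083.3333 = 81333.3333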